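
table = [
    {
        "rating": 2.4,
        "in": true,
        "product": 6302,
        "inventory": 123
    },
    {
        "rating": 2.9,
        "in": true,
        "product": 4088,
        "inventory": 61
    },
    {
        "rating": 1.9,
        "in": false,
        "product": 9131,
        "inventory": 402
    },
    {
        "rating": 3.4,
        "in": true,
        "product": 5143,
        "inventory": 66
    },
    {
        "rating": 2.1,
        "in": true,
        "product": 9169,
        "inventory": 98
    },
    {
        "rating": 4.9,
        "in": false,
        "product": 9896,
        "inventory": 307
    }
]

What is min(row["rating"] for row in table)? 1.9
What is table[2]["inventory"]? 402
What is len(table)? 6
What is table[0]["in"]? True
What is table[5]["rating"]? 4.9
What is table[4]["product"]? 9169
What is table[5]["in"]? False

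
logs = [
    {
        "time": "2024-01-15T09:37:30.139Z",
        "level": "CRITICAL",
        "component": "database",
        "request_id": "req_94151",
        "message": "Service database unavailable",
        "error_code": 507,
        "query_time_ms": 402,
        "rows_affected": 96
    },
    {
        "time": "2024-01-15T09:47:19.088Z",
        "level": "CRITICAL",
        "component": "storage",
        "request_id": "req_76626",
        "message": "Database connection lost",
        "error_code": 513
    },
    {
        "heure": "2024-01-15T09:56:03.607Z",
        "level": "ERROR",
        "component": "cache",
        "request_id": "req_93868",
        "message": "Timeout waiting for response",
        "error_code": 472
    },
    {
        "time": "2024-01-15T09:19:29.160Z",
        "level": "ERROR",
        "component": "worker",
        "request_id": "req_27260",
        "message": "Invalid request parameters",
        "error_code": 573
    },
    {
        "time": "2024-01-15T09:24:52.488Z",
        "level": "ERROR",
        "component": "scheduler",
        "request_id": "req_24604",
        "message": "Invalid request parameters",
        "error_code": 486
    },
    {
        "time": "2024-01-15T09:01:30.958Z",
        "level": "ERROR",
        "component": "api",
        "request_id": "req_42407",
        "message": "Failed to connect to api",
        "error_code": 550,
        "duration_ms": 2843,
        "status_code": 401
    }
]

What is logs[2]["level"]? "ERROR"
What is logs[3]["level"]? "ERROR"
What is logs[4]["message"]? "Invalid request parameters"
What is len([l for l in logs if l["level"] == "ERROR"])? 4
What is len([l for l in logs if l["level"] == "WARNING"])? 0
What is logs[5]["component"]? "api"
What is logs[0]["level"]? "CRITICAL"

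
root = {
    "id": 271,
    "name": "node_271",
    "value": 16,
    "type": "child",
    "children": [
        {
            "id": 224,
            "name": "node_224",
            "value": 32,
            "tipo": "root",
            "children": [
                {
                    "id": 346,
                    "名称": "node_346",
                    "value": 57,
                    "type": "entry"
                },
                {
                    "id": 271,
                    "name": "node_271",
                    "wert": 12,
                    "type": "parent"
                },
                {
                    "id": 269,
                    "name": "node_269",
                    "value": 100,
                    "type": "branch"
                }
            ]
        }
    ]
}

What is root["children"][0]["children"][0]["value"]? 57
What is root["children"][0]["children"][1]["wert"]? 12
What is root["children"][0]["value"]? 32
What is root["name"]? "node_271"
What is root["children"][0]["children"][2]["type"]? "branch"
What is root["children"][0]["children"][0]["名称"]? "node_346"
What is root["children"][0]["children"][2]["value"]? 100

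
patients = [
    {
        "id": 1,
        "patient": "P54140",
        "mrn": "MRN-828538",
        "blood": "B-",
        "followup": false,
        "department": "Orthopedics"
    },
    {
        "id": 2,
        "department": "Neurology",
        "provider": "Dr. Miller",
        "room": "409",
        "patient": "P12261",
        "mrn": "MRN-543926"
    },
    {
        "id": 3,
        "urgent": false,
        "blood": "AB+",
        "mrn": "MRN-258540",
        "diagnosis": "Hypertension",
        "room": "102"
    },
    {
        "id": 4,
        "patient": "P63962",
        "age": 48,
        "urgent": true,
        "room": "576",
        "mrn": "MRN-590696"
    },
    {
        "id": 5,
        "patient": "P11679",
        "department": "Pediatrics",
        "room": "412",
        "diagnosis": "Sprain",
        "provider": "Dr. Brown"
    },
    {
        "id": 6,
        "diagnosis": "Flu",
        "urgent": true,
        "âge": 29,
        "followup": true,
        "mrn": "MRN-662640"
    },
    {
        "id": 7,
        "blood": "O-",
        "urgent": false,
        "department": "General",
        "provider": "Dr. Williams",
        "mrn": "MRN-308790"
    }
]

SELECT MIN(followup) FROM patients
False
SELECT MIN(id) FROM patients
1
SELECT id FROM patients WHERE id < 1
[]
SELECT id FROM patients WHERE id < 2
[1]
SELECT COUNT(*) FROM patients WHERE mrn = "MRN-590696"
1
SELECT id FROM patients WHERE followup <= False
[1]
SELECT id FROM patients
[1, 2, 3, 4, 5, 6, 7]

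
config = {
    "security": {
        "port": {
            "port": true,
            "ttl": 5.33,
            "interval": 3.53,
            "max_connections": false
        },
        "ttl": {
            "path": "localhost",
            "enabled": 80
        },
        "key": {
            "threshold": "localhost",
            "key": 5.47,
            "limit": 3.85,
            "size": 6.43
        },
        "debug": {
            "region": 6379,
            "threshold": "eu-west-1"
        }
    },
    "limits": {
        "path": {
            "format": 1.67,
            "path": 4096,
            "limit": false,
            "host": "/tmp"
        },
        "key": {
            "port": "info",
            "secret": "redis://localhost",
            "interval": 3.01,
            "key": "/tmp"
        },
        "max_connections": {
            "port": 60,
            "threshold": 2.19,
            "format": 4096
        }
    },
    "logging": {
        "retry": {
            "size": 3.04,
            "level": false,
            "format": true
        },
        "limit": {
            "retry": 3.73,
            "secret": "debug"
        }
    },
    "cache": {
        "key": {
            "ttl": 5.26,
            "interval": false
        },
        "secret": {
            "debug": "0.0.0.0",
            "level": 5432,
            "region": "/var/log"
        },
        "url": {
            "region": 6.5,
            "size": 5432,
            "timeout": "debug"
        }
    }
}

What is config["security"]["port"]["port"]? True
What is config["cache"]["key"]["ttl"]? 5.26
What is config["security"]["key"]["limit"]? 3.85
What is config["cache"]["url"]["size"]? 5432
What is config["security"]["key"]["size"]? 6.43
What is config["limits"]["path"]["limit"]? False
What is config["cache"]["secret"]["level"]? 5432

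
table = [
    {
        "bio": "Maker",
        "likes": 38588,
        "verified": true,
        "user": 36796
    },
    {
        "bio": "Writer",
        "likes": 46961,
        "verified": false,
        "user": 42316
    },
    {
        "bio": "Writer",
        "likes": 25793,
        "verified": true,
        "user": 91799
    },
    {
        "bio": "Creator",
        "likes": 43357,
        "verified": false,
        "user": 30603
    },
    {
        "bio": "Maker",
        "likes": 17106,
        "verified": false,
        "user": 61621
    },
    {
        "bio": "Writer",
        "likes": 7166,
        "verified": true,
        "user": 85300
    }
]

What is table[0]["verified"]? True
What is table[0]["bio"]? "Maker"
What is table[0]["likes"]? 38588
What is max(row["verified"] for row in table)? True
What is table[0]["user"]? 36796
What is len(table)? 6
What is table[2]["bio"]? "Writer"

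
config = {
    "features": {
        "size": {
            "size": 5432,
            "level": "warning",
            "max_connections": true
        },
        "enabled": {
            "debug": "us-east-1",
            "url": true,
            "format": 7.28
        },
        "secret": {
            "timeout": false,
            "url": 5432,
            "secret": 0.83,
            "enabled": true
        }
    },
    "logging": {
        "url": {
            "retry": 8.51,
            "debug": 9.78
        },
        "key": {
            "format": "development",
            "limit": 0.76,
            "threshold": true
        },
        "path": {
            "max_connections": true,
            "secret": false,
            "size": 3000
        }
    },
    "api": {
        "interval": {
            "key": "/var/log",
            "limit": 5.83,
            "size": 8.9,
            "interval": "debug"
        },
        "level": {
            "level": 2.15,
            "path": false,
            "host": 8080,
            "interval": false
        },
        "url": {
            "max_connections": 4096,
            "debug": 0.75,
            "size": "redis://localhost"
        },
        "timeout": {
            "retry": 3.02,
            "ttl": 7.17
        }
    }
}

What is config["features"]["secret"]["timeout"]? False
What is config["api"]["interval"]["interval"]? "debug"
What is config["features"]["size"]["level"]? "warning"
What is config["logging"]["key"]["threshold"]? True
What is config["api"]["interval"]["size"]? 8.9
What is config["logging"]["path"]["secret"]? False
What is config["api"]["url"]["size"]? "redis://localhost"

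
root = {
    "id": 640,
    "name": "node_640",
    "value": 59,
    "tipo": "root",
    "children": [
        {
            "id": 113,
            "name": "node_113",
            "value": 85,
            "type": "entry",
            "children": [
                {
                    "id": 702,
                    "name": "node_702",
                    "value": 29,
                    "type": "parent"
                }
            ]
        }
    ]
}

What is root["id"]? 640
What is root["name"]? "node_640"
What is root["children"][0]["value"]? 85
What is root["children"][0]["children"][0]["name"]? "node_702"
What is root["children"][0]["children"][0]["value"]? 29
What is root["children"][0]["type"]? "entry"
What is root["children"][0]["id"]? 113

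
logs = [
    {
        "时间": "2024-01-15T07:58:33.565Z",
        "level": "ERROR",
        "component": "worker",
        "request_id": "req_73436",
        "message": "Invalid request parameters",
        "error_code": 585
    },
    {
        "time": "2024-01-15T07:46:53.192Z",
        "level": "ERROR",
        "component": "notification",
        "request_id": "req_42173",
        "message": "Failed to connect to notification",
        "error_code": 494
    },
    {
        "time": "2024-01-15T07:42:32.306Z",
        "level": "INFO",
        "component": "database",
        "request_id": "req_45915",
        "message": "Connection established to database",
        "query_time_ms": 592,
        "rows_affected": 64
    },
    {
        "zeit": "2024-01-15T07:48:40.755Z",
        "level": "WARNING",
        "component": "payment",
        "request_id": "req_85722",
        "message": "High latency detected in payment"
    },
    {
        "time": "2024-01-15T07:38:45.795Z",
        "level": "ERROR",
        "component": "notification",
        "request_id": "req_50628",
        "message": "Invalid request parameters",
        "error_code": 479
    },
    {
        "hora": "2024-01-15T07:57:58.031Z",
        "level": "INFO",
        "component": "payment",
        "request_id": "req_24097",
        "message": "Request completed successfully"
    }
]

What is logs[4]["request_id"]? "req_50628"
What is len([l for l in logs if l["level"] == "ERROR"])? 3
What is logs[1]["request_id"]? "req_42173"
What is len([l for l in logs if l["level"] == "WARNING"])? 1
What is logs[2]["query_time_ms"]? 592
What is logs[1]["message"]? "Failed to connect to notification"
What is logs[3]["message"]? "High latency detected in payment"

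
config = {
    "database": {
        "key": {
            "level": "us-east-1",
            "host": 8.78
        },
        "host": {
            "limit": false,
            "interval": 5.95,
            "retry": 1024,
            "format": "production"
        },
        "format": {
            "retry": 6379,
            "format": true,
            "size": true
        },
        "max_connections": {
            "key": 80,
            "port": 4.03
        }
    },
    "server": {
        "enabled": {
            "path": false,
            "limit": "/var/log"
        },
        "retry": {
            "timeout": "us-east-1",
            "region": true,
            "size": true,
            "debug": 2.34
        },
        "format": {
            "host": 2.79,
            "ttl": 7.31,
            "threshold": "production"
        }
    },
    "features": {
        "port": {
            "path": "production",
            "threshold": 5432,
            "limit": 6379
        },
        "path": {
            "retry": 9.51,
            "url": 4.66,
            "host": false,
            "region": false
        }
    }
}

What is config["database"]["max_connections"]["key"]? 80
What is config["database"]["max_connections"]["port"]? 4.03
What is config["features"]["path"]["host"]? False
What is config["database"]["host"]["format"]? "production"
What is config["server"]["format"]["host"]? 2.79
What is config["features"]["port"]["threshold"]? 5432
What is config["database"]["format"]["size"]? True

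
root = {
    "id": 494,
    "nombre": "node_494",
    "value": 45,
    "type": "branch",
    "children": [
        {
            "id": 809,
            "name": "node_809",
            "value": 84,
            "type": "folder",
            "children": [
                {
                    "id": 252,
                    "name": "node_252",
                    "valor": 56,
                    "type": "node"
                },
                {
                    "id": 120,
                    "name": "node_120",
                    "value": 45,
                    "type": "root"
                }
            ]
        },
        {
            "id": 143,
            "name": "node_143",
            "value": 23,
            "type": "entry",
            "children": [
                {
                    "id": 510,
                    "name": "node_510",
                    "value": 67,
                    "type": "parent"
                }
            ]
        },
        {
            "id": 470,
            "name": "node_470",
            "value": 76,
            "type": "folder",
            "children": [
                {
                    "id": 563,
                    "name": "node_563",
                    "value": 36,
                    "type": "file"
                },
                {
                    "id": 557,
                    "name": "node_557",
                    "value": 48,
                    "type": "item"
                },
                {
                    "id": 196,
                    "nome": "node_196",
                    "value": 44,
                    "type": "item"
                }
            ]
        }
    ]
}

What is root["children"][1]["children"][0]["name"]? "node_510"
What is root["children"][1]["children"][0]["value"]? 67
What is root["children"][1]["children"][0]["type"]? "parent"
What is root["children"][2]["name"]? "node_470"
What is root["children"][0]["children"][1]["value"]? 45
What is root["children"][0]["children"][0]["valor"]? 56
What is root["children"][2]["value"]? 76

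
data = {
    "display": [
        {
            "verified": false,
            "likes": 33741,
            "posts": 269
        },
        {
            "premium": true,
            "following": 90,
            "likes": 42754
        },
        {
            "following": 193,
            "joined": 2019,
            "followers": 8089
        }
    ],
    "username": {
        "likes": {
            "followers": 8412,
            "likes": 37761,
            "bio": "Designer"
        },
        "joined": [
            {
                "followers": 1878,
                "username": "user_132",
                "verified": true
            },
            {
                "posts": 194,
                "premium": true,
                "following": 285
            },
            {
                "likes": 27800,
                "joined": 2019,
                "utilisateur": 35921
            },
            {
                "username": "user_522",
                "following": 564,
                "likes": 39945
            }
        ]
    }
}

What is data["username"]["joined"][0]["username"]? "user_132"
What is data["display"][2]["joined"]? 2019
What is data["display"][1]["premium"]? True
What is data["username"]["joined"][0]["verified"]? True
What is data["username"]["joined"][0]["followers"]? 1878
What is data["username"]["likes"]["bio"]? "Designer"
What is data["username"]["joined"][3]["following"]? 564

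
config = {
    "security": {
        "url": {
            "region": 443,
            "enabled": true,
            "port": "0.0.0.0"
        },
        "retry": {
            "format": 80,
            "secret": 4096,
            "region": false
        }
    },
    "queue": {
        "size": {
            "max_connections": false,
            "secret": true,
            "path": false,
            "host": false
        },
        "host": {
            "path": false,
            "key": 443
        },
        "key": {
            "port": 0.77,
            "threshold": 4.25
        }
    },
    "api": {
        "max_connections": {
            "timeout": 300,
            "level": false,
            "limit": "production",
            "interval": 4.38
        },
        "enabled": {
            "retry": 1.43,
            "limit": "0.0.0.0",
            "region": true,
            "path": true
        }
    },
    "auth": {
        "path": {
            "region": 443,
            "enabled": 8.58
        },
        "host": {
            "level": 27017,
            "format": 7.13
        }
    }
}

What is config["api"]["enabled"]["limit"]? "0.0.0.0"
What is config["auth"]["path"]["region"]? 443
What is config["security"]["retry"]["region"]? False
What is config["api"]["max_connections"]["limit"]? "production"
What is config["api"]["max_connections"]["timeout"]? 300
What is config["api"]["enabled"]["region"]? True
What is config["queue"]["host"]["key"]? 443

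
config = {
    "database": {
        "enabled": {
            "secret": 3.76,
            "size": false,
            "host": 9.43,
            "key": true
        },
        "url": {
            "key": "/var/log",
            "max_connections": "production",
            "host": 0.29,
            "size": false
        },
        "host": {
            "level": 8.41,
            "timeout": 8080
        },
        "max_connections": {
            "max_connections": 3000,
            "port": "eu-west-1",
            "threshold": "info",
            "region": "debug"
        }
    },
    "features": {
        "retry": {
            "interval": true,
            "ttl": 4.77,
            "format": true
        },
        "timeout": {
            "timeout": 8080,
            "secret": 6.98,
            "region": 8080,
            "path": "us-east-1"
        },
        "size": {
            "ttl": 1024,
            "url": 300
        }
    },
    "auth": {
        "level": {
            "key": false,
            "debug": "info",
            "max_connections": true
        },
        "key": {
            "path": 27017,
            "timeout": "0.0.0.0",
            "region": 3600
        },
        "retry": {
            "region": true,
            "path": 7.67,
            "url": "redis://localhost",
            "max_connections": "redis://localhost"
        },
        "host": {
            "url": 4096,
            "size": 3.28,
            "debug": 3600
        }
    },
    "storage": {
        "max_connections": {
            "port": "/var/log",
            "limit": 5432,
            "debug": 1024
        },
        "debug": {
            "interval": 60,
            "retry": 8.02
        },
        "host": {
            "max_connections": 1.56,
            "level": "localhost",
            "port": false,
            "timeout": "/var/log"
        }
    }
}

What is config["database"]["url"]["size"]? False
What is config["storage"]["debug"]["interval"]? 60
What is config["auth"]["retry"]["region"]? True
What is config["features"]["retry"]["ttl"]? 4.77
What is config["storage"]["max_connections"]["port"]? "/var/log"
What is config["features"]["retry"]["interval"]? True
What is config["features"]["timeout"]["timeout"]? 8080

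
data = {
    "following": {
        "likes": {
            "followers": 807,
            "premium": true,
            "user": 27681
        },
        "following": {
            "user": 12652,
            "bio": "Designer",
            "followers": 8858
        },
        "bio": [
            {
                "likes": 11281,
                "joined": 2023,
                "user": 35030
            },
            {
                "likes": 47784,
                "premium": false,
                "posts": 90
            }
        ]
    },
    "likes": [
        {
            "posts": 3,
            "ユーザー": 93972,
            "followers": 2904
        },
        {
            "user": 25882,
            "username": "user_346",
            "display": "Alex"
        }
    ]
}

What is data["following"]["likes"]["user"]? 27681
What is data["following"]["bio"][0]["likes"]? 11281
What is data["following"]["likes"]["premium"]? True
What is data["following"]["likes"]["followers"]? 807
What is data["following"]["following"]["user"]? 12652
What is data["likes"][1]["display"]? "Alex"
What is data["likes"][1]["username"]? "user_346"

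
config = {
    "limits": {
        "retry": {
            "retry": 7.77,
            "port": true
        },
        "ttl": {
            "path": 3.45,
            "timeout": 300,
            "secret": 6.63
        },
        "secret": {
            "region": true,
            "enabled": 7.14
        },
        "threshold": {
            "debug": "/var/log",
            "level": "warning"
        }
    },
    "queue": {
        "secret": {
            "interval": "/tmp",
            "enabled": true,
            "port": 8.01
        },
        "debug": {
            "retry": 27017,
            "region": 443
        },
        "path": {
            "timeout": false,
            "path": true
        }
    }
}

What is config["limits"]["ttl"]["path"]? 3.45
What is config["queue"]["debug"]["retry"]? 27017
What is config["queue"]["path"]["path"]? True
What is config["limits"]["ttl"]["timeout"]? 300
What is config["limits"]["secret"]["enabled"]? 7.14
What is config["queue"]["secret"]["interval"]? "/tmp"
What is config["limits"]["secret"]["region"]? True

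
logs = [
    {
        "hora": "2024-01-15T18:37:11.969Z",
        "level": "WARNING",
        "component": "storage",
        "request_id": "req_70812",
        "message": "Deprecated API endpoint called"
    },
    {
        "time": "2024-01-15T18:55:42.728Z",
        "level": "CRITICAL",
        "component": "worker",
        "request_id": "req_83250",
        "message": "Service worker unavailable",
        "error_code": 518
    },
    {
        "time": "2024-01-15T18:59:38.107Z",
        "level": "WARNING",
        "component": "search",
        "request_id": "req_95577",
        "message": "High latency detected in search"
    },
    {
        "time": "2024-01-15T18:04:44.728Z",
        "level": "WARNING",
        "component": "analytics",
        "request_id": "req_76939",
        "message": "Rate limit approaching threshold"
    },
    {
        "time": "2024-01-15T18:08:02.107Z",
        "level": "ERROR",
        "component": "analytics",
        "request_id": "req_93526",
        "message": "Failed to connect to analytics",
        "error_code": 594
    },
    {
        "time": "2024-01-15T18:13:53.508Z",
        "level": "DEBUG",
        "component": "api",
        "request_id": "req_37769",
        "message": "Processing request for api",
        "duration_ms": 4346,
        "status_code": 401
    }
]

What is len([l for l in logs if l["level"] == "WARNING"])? 3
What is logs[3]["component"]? "analytics"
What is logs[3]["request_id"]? "req_76939"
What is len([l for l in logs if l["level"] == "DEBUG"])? 1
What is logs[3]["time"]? "2024-01-15T18:04:44.728Z"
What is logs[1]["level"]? "CRITICAL"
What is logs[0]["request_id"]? "req_70812"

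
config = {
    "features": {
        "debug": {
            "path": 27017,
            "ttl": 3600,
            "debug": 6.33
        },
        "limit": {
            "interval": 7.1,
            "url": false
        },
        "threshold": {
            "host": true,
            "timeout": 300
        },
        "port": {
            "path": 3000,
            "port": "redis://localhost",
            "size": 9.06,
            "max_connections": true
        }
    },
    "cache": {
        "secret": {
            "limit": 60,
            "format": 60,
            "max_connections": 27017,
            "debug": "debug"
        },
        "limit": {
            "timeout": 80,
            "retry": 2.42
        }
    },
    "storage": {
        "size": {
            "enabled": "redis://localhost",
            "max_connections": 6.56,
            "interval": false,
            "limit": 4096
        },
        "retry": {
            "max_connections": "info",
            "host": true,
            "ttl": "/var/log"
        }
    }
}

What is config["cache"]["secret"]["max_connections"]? 27017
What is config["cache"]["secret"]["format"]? 60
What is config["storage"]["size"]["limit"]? 4096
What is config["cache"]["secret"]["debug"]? "debug"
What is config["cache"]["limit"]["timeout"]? 80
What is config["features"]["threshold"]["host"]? True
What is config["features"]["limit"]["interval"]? 7.1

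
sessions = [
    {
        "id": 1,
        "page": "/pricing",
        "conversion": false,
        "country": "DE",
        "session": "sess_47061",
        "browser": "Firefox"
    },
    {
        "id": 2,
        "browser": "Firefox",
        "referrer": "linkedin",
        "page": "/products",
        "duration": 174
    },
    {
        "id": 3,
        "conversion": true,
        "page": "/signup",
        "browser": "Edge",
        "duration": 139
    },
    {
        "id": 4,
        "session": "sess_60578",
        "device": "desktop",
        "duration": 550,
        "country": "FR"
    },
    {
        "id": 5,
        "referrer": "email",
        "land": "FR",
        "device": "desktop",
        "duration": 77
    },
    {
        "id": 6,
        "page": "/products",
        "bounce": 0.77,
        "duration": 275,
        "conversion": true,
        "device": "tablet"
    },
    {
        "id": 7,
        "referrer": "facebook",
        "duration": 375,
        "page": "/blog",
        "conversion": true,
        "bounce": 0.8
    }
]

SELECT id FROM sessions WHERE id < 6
[1, 2, 3, 4, 5]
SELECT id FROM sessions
[1, 2, 3, 4, 5, 6, 7]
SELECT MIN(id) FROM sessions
1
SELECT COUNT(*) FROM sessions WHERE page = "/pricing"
1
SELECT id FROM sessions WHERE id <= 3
[1, 2, 3]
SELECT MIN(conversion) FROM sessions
False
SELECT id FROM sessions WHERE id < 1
[]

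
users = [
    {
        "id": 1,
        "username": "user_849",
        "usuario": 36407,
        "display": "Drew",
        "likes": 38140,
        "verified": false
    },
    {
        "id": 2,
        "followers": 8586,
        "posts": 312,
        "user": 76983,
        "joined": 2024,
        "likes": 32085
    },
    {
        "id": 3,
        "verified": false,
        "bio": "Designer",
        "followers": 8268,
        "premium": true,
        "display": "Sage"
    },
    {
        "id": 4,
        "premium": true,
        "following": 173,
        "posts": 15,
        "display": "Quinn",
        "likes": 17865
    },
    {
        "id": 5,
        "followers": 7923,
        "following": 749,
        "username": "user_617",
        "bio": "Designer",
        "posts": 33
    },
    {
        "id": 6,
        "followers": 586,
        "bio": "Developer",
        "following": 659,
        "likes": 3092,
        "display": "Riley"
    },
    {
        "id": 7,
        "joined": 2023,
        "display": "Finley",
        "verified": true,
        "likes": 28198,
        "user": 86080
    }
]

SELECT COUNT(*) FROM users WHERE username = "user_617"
1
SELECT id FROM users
[1, 2, 3, 4, 5, 6, 7]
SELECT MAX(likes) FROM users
38140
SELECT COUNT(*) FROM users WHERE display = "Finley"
1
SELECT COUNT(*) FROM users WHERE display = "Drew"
1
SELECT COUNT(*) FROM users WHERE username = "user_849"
1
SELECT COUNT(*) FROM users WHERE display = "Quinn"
1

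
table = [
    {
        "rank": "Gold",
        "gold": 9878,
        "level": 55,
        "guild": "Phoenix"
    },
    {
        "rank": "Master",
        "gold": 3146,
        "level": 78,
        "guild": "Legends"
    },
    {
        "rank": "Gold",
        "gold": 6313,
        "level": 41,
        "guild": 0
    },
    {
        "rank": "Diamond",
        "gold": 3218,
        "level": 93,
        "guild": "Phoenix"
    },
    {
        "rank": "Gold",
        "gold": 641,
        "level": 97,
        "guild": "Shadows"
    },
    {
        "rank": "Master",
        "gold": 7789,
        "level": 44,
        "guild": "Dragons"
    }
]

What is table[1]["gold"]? 3146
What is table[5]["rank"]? "Master"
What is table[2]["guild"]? 0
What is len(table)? 6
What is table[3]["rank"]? "Diamond"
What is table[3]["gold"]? 3218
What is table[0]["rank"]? "Gold"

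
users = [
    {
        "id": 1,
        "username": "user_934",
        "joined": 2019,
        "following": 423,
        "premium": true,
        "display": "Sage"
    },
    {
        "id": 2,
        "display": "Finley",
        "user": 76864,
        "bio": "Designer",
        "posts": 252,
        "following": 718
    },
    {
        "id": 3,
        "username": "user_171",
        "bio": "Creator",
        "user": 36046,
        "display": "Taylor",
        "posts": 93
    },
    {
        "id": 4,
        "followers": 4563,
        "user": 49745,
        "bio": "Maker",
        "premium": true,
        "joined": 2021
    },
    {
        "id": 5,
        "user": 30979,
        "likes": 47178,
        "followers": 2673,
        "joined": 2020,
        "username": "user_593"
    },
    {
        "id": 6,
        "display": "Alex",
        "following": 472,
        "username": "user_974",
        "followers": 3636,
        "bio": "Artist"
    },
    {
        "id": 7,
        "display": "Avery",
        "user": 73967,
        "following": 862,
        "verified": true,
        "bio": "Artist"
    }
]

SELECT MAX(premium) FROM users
True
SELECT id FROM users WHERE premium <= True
[1, 4]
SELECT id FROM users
[1, 2, 3, 4, 5, 6, 7]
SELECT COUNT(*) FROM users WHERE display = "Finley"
1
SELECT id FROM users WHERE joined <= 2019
[1]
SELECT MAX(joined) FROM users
2021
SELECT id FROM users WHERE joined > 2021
[]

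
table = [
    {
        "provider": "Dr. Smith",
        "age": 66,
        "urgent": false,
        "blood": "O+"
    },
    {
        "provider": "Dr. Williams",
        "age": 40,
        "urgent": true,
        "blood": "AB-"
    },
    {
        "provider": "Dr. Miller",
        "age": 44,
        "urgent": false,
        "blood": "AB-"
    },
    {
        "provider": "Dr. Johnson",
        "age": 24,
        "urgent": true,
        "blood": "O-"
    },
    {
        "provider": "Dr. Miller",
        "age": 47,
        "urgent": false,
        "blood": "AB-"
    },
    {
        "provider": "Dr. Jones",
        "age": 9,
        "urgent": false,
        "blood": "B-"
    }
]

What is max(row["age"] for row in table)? 66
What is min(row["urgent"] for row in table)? False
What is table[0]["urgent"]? False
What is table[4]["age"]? 47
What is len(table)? 6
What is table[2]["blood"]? "AB-"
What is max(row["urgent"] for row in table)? True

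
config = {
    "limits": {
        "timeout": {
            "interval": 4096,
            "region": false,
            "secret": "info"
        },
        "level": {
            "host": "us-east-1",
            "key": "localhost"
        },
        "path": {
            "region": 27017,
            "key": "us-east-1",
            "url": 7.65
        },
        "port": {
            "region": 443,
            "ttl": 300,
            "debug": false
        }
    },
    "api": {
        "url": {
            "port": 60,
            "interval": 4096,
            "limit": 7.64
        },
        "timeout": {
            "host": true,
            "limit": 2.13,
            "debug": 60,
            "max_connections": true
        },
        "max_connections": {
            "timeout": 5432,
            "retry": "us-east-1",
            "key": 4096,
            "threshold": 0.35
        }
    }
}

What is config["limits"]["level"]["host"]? "us-east-1"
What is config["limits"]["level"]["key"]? "localhost"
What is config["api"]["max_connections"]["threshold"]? 0.35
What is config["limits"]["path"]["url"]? 7.65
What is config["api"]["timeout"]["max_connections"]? True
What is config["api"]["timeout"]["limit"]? 2.13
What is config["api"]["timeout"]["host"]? True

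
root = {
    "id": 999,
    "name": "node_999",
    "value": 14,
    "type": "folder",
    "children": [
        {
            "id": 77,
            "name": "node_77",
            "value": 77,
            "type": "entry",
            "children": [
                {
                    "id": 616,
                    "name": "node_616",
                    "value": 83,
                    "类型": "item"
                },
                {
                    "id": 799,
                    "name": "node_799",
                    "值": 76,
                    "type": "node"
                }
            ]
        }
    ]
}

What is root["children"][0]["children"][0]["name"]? "node_616"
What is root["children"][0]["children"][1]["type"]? "node"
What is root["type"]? "folder"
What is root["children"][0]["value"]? 77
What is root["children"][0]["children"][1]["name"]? "node_799"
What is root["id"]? 999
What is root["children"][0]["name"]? "node_77"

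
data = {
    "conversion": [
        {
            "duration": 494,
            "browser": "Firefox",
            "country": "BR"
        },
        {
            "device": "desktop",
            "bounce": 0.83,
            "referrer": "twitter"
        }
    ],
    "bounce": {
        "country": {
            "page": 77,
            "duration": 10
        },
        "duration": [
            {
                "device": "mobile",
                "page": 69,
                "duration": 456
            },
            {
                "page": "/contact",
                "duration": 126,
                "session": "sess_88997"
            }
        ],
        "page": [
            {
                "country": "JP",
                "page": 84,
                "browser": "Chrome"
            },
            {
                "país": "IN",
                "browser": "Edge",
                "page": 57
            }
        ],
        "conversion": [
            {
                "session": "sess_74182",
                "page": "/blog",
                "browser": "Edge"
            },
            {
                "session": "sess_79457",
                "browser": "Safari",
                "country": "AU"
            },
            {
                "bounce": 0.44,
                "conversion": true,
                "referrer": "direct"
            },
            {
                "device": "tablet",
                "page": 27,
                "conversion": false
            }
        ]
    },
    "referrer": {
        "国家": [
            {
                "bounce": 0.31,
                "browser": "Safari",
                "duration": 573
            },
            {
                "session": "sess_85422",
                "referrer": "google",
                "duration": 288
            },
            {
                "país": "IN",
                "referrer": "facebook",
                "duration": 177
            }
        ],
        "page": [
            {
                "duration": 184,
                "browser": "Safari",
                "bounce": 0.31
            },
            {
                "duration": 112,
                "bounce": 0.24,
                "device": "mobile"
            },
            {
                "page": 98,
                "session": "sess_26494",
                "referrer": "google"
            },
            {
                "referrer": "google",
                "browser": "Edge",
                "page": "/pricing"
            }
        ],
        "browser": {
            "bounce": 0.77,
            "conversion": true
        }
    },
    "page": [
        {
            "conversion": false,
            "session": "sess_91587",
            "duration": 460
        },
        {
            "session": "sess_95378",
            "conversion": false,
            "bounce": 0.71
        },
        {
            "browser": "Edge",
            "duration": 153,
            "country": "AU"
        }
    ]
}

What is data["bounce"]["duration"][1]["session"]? "sess_88997"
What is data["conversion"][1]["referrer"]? "twitter"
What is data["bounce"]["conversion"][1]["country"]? "AU"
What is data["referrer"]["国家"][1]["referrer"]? "google"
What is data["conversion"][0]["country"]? "BR"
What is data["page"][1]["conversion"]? False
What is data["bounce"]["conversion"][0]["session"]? "sess_74182"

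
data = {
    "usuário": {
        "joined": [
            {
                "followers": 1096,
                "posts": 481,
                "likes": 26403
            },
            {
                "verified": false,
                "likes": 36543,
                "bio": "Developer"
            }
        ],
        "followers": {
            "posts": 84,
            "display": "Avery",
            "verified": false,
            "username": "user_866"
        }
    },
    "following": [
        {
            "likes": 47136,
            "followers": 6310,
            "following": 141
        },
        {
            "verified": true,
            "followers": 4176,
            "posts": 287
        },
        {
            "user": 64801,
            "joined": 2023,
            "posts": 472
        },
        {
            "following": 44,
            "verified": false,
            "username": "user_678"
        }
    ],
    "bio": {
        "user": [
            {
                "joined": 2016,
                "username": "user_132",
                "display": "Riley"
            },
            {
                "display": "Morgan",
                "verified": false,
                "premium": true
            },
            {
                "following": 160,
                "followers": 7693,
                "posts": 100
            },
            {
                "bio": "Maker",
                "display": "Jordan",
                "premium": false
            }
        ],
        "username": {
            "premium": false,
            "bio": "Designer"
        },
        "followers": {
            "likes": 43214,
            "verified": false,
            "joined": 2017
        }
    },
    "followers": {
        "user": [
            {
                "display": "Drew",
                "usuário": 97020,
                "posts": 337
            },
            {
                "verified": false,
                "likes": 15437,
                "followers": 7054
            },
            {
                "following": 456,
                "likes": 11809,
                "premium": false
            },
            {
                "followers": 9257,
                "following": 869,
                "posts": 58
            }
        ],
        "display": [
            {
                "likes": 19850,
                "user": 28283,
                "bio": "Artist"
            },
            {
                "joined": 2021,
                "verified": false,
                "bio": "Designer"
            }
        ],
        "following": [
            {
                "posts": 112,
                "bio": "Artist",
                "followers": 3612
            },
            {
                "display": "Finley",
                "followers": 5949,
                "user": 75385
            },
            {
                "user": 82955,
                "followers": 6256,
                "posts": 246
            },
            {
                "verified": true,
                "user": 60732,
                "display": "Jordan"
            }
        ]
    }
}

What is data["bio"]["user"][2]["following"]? 160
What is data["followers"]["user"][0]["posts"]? 337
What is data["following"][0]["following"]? 141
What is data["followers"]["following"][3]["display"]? "Jordan"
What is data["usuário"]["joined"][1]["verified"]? False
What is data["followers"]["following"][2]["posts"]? 246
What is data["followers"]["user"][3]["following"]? 869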